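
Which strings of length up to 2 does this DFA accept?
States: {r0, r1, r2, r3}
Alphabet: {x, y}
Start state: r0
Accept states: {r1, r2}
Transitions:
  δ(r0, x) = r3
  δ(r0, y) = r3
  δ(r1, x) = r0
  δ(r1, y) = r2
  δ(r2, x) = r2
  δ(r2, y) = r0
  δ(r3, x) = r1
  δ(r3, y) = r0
xx, yx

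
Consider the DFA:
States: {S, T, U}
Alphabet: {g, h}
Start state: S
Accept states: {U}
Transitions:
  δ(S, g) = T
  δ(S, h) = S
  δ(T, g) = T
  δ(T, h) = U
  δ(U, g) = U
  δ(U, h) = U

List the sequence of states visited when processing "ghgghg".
read 'g': S → T
  read 'h': T → U
  read 'g': U → U
  read 'g': U → U
  read 'h': U → U
  read 'g': U → U
S -> T -> U -> U -> U -> U -> U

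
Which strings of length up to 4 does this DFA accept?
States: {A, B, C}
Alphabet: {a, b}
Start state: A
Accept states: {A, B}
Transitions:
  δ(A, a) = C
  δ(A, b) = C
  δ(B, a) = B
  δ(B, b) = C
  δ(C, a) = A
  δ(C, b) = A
ε, aa, ab, ba, bb, aaaa, aaab, aaba, aabb, abaa, abab, abba, abbb, baaa, baab, baba, babb, bbaa, bbab, bbba, bbbb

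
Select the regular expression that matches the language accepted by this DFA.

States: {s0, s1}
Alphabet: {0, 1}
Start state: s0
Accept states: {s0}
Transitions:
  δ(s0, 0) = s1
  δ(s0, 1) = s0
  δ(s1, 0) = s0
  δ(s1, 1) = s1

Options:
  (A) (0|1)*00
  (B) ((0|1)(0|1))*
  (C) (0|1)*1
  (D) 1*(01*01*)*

Check each option against the DFA on short strings; one disagreement eliminates an option:
  (A) (0|1)*00: on ε the DFA stays in s0 and accepts (s0 ∈ Accept), but the regex does not match it → eliminate
  (B) ((0|1)(0|1))*: on '1' the DFA goes s0 → s0 and accepts (s0 ∈ Accept), but the regex does not match it → eliminate
  (C) (0|1)*1: on ε the DFA stays in s0 and accepts (s0 ∈ Accept), but the regex does not match it → eliminate
  (D) 1*(01*01*)*: agrees with the DFA on every string of length ≤ 6
Only (D) is consistent with the DFA.
(D) 1*(01*01*)*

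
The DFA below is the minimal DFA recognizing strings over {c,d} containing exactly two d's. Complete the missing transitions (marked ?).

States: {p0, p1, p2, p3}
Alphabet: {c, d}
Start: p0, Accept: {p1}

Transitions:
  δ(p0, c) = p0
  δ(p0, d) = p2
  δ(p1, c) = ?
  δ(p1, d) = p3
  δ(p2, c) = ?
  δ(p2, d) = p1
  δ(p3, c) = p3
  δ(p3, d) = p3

From the language and accept set, identify what each state tracks — p0: zero d's; p1: two d's; p2: one d; p3: ≥ three d's (dead).
Each missing δ(q, a) is the state matching the new tracked value after reading a.
δ(p1, c) = p1; δ(p2, c) = p2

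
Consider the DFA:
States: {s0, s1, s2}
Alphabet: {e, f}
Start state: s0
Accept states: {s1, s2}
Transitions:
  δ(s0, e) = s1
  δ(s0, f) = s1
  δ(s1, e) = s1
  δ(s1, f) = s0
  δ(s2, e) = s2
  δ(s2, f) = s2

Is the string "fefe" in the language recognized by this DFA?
Processing string "fefe":
  s0 --f--> s1
  s1 --e--> s1
  s1 --f--> s0
  s0 --e--> s1
Final state: s1
Accept states: {s1, s2}
Yes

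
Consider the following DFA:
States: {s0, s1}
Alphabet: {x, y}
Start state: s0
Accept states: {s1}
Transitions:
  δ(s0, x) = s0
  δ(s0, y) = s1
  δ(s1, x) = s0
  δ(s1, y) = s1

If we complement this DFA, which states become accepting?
Complement accept states = All states \ Original accept states
= {s0, s1} \ {s1}
{s0}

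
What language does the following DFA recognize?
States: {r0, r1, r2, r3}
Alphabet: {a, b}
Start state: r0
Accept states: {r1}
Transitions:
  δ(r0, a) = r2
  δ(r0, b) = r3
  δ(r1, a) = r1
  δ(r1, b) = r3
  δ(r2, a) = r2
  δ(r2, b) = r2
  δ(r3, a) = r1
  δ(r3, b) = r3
Testing a few strings:
  'aaab' → reject
  'aaaa' → reject
  'a' → reject
  'abab' → reject
State roles: r0=no input read; r1=started with b, last symbol a; r2=started with a (dead); r3=started with b, last symbol b
All strings over {a,b} that start with b and end with a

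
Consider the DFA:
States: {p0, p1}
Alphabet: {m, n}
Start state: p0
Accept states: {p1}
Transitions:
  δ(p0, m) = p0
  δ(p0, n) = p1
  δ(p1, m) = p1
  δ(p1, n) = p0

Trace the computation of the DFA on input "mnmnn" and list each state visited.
read 'm': p0 → p0
  read 'n': p0 → p1
  read 'm': p1 → p1
  read 'n': p1 → p0
  read 'n': p0 → p1
p0 -> p0 -> p1 -> p1 -> p0 -> p1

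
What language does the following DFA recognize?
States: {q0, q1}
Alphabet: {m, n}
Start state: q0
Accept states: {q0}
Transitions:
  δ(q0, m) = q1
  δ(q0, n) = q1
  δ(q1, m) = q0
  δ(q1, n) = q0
Testing a few strings:
  'nn' → accept
  'nnn' → reject
  'n' → reject
  'mmm' → reject
State roles: q0=even length so far; q1=odd length so far
All strings over {m,n} of even length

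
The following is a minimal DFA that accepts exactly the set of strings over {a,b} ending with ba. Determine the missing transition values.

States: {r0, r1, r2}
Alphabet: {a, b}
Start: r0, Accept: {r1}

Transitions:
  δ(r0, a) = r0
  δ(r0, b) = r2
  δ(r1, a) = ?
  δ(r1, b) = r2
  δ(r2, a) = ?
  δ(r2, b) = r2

From the language and accept set, identify what each state tracks — r0: no suffix match; r1: suffix is ba; r2: one trailing b.
Each missing δ(q, a) is the state matching the new tracked value after reading a.
δ(r1, a) = r0; δ(r2, a) = r1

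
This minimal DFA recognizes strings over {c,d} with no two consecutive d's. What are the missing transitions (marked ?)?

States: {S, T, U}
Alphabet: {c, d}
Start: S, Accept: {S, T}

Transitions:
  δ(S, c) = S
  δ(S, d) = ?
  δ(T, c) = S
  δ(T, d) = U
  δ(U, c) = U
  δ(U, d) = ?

From the language and accept set, identify what each state tracks — S: last symbol not d (ok); T: last symbol d (ok); U: saw dd (dead).
Each missing δ(q, a) is the state matching the new tracked value after reading a.
δ(S, d) = T; δ(U, d) = U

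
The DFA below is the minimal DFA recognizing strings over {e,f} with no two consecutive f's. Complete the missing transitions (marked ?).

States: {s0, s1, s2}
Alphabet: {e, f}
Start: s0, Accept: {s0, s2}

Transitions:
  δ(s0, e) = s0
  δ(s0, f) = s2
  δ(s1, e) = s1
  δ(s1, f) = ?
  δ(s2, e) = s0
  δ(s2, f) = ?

From the language and accept set, identify what each state tracks — s0: last symbol not f (ok); s1: saw ff (dead); s2: last symbol f (ok).
Each missing δ(q, a) is the state matching the new tracked value after reading a.
δ(s1, f) = s1; δ(s2, f) = s1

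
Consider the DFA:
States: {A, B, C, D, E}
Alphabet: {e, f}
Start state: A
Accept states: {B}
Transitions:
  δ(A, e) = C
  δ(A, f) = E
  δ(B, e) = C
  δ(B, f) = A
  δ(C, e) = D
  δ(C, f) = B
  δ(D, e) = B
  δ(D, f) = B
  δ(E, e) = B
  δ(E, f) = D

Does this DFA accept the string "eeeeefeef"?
Processing string "eeeeefeef":
  A --e--> C
  C --e--> D
  D --e--> B
  B --e--> C
  C --e--> D
  D --f--> B
  B --e--> C
  C --e--> D
  D --f--> B
Final state: B
Accept states: {B}
Yes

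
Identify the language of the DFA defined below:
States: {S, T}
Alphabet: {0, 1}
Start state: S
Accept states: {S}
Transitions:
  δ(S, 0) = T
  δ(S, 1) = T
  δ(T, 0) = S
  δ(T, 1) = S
Testing a few strings:
  '01' → accept
  '110' → reject
  '1' → reject
  '010' → reject
State roles: S=even length so far; T=odd length so far
All binary strings of even length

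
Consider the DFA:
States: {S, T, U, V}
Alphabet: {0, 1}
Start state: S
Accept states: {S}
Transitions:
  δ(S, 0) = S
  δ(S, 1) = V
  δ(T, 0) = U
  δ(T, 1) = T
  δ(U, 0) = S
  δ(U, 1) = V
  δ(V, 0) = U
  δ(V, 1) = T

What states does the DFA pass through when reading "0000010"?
read '0': S → S
  read '0': S → S
  read '0': S → S
  read '0': S → S
  read '0': S → S
  read '1': S → V
  read '0': V → U
S -> S -> S -> S -> S -> S -> V -> U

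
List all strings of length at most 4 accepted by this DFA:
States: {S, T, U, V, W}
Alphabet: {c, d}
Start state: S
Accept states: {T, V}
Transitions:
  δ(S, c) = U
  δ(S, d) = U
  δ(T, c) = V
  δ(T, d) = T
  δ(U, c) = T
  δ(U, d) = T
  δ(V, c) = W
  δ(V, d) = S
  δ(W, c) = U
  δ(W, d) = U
cc, cd, dc, dd, ccc, ccd, cdc, cdd, dcc, dcd, ddc, ddd, ccdc, ccdd, cddc, cddd, dcdc, dcdd, dddc, dddd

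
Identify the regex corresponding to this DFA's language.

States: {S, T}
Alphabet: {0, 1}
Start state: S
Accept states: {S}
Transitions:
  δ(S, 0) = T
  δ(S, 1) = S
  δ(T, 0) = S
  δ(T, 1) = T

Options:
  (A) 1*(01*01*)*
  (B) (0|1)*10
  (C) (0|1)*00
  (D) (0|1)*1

Check each option against the DFA on short strings; one disagreement eliminates an option:
  (A) 1*(01*01*)*: agrees with the DFA on every string of length ≤ 6
  (B) (0|1)*10: on ε the DFA stays in S and accepts (S ∈ Accept), but the regex does not match it → eliminate
  (C) (0|1)*00: on ε the DFA stays in S and accepts (S ∈ Accept), but the regex does not match it → eliminate
  (D) (0|1)*1: on ε the DFA stays in S and accepts (S ∈ Accept), but the regex does not match it → eliminate
Only (A) is consistent with the DFA.
(A) 1*(01*01*)*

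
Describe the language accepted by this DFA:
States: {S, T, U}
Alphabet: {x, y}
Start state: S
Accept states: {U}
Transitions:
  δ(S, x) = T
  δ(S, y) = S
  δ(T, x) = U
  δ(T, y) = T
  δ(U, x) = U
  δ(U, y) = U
Testing a few strings:
  'yxyy' → reject
  'yx' → reject
  'xx' → accept
  'xyyy' → reject
State roles: S=zero x's seen; T=one x seen; U=≥ two x's seen
All strings over {x,y} containing at least two x's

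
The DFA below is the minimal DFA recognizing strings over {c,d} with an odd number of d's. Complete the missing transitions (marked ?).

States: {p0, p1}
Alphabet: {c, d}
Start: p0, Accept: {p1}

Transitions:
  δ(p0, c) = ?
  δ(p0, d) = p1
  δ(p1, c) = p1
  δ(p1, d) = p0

From the language and accept set, identify what each state tracks — p0: even number of d's so far; p1: odd number of d's so far.
Each missing δ(q, a) is the state matching the new tracked value after reading a.
δ(p0, c) = p0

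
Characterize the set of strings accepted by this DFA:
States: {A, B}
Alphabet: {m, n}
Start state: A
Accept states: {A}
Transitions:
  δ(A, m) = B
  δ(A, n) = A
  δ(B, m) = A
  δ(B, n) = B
Testing a few strings:
  'nnn' → accept
  'n' → accept
  'mnn' → reject
  'nm' → reject
State roles: A=even number of m's so far; B=odd number of m's so far
All strings over {m,n} with an even number of m's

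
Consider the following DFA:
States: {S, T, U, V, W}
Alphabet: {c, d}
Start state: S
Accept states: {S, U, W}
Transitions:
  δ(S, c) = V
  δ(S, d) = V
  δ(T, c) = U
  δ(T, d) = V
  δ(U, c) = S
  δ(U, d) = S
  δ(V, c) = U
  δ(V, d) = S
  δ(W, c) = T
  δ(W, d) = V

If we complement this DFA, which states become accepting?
Complement accept states = All states \ Original accept states
= {S, T, U, V, W} \ {S, U, W}
{T, V}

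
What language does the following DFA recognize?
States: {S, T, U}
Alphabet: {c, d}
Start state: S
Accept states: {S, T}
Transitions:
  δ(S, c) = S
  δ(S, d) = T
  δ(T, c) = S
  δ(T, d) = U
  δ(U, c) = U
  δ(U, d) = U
Testing a few strings:
  'ddd' → reject
  'cc' → accept
  'dcc' → accept
  'dcd' → accept
State roles: S=last symbol not d (ok); T=last symbol d (ok); U=saw dd (dead)
All strings over {c,d} with no two consecutive d's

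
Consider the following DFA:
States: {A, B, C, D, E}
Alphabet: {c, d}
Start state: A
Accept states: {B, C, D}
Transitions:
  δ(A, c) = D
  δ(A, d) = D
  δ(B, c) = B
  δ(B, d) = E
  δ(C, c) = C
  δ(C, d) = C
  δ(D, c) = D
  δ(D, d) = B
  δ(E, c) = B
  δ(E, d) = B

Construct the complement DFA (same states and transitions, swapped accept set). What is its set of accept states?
Complement accept states = All states \ Original accept states
= {A, B, C, D, E} \ {B, C, D}
{A, E}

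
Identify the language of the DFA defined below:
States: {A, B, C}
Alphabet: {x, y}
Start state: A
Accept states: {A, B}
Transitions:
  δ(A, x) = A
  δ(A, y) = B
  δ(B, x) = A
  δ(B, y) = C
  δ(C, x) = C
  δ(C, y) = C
Testing a few strings:
  'xxx' → accept
  'yxy' → accept
  'xyy' → reject
  'yxyy' → reject
State roles: A=last symbol not y (ok); B=last symbol y (ok); C=saw yy (dead)
All strings over {x,y} with no two consecutive y's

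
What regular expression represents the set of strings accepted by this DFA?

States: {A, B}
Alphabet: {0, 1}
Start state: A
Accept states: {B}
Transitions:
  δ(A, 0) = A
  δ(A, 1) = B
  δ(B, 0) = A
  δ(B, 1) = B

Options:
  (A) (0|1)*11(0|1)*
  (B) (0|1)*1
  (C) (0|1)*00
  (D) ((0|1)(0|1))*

Check each option against the DFA on short strings; one disagreement eliminates an option:
  (A) (0|1)*11(0|1)*: on '1' the DFA goes A → B and accepts (B ∈ Accept), but the regex does not match it → eliminate
  (B) (0|1)*1: agrees with the DFA on every string of length ≤ 6
  (C) (0|1)*00: on '1' the DFA goes A → B and accepts (B ∈ Accept), but the regex does not match it → eliminate
  (D) ((0|1)(0|1))*: on ε the DFA stays in A and rejects (A ∉ Accept), but the regex matches it → eliminate
Only (B) is consistent with the DFA.
(B) (0|1)*1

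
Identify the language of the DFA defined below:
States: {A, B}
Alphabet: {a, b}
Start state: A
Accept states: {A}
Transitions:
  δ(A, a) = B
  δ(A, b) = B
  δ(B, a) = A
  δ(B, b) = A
Testing a few strings:
  'ba' → accept
  'b' → reject
  'aa' → accept
  'bb' → accept
State roles: A=even length so far; B=odd length so far
All strings over {a,b} of even length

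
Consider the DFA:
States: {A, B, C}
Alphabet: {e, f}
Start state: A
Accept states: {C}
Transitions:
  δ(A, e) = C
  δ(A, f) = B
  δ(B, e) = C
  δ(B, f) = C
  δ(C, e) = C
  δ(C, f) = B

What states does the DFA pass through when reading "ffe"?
read 'f': A → B
  read 'f': B → C
  read 'e': C → C
A -> B -> C -> C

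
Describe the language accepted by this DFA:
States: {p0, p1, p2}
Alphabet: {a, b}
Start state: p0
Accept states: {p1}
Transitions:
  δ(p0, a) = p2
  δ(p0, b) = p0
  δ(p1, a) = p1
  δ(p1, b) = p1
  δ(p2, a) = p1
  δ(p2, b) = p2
Testing a few strings:
  'aab' → accept
  'bba' → reject
  'ab' → reject
  'ba' → reject
State roles: p0=zero a's seen; p1=≥ two a's seen; p2=one a seen
All strings over {a,b} containing at least two a's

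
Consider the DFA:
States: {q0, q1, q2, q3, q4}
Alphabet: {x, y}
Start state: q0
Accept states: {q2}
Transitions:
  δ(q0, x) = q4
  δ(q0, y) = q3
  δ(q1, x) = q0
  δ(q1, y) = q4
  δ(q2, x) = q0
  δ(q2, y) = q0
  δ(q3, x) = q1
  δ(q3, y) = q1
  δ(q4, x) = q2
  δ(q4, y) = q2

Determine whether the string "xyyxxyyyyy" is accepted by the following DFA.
Processing string "xyyxxyyyyy":
  q0 --x--> q4
  q4 --y--> q2
  q2 --y--> q0
  q0 --x--> q4
  q4 --x--> q2
  q2 --y--> q0
  q0 --y--> q3
  q3 --y--> q1
  q1 --y--> q4
  q4 --y--> q2
Final state: q2
Accept states: {q2}
Yes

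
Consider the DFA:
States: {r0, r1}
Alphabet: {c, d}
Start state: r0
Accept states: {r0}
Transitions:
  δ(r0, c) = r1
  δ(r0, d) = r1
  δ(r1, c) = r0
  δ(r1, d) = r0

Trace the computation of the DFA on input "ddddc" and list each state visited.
read 'd': r0 → r1
  read 'd': r1 → r0
  read 'd': r0 → r1
  read 'd': r1 → r0
  read 'c': r0 → r1
r0 -> r1 -> r0 -> r1 -> r0 -> r1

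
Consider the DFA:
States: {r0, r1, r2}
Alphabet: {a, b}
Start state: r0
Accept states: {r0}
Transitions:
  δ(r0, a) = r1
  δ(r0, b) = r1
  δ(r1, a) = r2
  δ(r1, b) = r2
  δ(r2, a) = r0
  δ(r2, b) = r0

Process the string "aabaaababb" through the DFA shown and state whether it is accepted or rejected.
Processing string "aabaaababb":
  r0 --a--> r1
  r1 --a--> r2
  r2 --b--> r0
  r0 --a--> r1
  r1 --a--> r2
  r2 --a--> r0
  r0 --b--> r1
  r1 --a--> r2
  r2 --b--> r0
  r0 --b--> r1
Final state: r1
Accept states: {r0}
No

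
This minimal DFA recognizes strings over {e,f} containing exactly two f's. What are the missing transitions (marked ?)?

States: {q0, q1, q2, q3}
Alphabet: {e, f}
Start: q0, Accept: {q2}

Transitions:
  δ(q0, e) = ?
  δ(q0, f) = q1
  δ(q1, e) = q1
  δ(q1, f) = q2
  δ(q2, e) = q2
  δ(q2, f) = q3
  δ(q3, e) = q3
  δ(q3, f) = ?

From the language and accept set, identify what each state tracks — q0: zero f's; q1: one f; q2: two f's; q3: ≥ three f's (dead).
Each missing δ(q, a) is the state matching the new tracked value after reading a.
δ(q0, e) = q0; δ(q3, f) = q3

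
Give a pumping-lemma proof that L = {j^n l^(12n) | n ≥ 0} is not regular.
Assume L is regular with pumping length p. Idea: pumping the j-block breaks the 1:12 ratio.
Choose s = j^p l^(12p) (length 13p ≥ p). By the pumping lemma, s = xyz with |xy| ≤ p, |y| > 0, so y = j^k with k ≥ 1. Then xy²z = j^(p+k) l^(12p). For this to be in L we would need 12p = 12(p+k), i.e. 12k = 0, contradicting k ≥ 1. So xy²z ∉ L.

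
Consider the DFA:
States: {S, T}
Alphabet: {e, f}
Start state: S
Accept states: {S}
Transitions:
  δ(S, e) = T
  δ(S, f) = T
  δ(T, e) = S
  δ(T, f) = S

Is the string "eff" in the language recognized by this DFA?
Processing string "eff":
  S --e--> T
  T --f--> S
  S --f--> T
Final state: T
Accept states: {S}
No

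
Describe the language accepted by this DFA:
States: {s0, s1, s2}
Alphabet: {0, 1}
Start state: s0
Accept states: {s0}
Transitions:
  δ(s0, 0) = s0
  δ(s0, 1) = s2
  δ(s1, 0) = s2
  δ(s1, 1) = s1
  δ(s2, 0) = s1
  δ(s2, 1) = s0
Testing a few strings:
  '1' → reject
  '1010' → reject
  '1100' → accept
  '10' → reject
State roles: s0=value ≡ 0 (mod 3); s1=value ≡ 2 (mod 3); s2=value ≡ 1 (mod 3)
All binary strings representing a multiple of 3 (read in base 2; leading zeros allowed and ε counts as 0)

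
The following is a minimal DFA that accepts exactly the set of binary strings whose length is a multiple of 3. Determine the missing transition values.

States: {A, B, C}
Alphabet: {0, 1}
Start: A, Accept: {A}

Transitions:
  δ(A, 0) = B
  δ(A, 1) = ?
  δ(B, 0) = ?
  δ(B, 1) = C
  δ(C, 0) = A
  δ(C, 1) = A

From the language and accept set, identify what each state tracks — A: length ≡ 0 (mod 3); B: length ≡ 1 (mod 3); C: length ≡ 2 (mod 3).
Each missing δ(q, a) is the state matching the new tracked value after reading a.
δ(A, 1) = B; δ(B, 0) = C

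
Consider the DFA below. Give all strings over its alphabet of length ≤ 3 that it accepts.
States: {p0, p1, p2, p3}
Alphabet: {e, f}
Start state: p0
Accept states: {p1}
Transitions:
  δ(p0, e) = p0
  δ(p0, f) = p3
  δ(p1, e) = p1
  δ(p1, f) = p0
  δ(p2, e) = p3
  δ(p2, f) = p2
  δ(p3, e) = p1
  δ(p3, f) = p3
fe, efe, fee, ffe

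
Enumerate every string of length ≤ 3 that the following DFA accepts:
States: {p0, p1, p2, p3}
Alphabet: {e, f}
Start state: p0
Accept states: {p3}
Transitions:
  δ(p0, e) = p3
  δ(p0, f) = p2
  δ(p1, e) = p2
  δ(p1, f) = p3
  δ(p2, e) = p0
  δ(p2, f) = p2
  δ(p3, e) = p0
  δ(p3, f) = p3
e, ef, eee, eff, fee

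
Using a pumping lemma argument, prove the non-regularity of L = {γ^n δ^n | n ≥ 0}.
Assume L is regular with pumping length p. Idea: pumping the γ-block changes the count balance.
Choose s = γ^p δ^p (length 2p ≥ p). By the pumping lemma, s = xyz with |xy| ≤ p, |y| > 0. So y = γ^k for some k > 0 (since xy is entirely within the γ's). Pumping gives xy²z = γ^(p+k) δ^p, which is not in L since p+k ≠ p.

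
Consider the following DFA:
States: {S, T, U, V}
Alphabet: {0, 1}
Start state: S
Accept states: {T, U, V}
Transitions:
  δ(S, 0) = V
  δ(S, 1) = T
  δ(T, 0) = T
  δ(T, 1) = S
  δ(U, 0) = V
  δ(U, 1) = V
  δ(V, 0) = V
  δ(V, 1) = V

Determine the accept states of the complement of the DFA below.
Complement accept states = All states \ Original accept states
= {S, T, U, V} \ {T, U, V}
{S}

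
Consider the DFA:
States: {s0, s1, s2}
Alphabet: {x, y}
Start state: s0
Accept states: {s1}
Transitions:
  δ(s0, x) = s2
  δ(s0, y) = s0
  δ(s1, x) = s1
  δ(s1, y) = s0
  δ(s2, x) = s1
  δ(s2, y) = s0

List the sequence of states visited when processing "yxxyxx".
read 'y': s0 → s0
  read 'x': s0 → s2
  read 'x': s2 → s1
  read 'y': s1 → s0
  read 'x': s0 → s2
  read 'x': s2 → s1
s0 -> s0 -> s2 -> s1 -> s0 -> s2 -> s1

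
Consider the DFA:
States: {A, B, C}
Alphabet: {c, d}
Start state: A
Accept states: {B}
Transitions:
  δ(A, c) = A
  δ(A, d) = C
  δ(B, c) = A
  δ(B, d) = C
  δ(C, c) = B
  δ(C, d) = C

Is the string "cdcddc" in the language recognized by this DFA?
Processing string "cdcddc":
  A --c--> A
  A --d--> C
  C --c--> B
  B --d--> C
  C --d--> C
  C --c--> B
Final state: B
Accept states: {B}
Yes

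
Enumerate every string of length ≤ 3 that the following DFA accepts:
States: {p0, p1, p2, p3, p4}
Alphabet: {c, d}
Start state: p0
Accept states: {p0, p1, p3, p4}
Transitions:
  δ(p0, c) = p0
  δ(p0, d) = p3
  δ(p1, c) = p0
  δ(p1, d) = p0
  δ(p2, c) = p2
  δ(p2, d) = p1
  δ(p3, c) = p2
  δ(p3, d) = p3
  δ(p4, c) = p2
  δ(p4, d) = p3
ε, c, d, cc, cd, dd, ccc, ccd, cdd, dcd, ddd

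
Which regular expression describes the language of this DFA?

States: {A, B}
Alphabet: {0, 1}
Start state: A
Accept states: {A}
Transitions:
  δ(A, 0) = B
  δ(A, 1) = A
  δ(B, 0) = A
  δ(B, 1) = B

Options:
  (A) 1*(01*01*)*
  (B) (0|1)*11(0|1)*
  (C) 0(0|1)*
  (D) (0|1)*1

Check each option against the DFA on short strings; one disagreement eliminates an option:
  (A) 1*(01*01*)*: agrees with the DFA on every string of length ≤ 6
  (B) (0|1)*11(0|1)*: on ε the DFA stays in A and accepts (A ∈ Accept), but the regex does not match it → eliminate
  (C) 0(0|1)*: on ε the DFA stays in A and accepts (A ∈ Accept), but the regex does not match it → eliminate
  (D) (0|1)*1: on ε the DFA stays in A and accepts (A ∈ Accept), but the regex does not match it → eliminate
Only (A) is consistent with the DFA.
(A) 1*(01*01*)*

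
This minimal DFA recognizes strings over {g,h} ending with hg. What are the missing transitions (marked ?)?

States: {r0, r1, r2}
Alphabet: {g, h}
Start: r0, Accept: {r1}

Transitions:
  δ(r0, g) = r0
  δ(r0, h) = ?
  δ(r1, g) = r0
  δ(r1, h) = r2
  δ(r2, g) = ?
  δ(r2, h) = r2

From the language and accept set, identify what each state tracks — r0: no suffix match; r1: suffix is hg; r2: one trailing h.
Each missing δ(q, a) is the state matching the new tracked value after reading a.
δ(r0, h) = r2; δ(r2, g) = r1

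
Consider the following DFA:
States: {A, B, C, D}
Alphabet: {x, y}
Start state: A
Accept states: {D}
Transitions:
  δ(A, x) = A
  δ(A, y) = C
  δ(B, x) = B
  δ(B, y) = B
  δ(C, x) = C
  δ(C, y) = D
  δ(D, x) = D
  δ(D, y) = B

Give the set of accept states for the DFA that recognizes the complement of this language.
Complement accept states = All states \ Original accept states
= {A, B, C, D} \ {D}
{A, B, C}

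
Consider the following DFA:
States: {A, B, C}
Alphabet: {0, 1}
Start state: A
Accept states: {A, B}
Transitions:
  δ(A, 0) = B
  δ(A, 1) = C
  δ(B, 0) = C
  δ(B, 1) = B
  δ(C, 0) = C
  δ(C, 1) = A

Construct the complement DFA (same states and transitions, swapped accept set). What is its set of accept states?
Complement accept states = All states \ Original accept states
= {A, B, C} \ {A, B}
{C}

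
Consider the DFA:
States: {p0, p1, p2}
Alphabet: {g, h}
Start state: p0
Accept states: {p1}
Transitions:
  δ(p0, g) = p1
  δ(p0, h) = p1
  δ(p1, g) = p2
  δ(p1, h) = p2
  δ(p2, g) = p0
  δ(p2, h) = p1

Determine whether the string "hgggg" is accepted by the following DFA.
Processing string "hgggg":
  p0 --h--> p1
  p1 --g--> p2
  p2 --g--> p0
  p0 --g--> p1
  p1 --g--> p2
Final state: p2
Accept states: {p1}
No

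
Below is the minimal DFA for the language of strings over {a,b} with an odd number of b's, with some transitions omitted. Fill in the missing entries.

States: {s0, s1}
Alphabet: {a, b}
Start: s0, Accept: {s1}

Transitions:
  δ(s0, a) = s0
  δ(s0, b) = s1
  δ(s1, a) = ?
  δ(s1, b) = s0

From the language and accept set, identify what each state tracks — s0: even number of b's so far; s1: odd number of b's so far.
Each missing δ(q, a) is the state matching the new tracked value after reading a.
δ(s1, a) = s1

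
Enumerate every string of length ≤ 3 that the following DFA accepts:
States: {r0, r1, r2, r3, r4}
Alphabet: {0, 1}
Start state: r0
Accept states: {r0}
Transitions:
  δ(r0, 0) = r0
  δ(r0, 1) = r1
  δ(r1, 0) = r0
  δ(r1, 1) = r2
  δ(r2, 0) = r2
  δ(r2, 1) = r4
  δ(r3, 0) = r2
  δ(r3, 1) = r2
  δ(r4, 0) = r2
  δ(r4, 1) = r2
ε, 0, 00, 10, 000, 010, 100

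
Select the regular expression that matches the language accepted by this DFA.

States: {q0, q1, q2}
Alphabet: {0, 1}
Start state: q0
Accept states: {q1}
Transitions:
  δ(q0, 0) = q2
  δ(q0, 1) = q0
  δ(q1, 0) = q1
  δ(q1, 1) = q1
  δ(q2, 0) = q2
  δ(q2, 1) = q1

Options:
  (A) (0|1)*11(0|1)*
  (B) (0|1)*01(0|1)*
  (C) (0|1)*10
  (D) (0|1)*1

Check each option against the DFA on short strings; one disagreement eliminates an option:
  (A) (0|1)*11(0|1)*: on '01' the DFA goes q0 → q2 → q1 and accepts (q1 ∈ Accept), but the regex does not match it → eliminate
  (B) (0|1)*01(0|1)*: agrees with the DFA on every string of length ≤ 6
  (C) (0|1)*10: on '01' the DFA goes q0 → q2 → q1 and accepts (q1 ∈ Accept), but the regex does not match it → eliminate
  (D) (0|1)*1: on '1' the DFA goes q0 → q0 and rejects (q0 ∉ Accept), but the regex matches it → eliminate
Only (B) is consistent with the DFA.
(B) (0|1)*01(0|1)*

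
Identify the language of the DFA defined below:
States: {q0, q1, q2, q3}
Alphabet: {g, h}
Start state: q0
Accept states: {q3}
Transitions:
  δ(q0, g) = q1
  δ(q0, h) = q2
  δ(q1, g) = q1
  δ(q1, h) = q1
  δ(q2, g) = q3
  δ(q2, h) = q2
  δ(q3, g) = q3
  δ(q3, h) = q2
Testing a few strings:
  'hhg' → accept
  'hgh' → reject
  'hg' → accept
  'hhgg' → accept
State roles: q0=no input read; q1=started with g (dead); q2=started with h, last symbol h; q3=started with h, last symbol g
All strings over {g,h} that start with h and end with g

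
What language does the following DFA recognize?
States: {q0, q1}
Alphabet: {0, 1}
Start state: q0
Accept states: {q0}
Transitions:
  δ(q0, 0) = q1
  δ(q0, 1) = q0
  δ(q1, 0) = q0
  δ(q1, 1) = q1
Testing a few strings:
  '0' → reject
  '101' → reject
  '1' → accept
  '001' → accept
State roles: q0=even number of 0's so far; q1=odd number of 0's so far
All binary strings with an even number of 0's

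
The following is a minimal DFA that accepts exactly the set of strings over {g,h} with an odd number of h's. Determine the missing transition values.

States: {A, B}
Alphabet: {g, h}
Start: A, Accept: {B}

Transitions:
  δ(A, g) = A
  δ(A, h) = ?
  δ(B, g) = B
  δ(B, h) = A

From the language and accept set, identify what each state tracks — A: even number of h's so far; B: odd number of h's so far.
Each missing δ(q, a) is the state matching the new tracked value after reading a.
δ(A, h) = B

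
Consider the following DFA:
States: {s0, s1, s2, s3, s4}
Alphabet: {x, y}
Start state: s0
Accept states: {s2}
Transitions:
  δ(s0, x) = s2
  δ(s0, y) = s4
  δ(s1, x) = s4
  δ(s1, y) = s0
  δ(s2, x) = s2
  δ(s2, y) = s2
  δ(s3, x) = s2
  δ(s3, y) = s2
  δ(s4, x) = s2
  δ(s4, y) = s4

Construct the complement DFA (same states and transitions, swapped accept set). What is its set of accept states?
Complement accept states = All states \ Original accept states
= {s0, s1, s2, s3, s4} \ {s2}
{s0, s1, s3, s4}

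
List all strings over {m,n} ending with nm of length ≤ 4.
nm, mnm, nnm, mmnm, mnnm, nmnm, nnnm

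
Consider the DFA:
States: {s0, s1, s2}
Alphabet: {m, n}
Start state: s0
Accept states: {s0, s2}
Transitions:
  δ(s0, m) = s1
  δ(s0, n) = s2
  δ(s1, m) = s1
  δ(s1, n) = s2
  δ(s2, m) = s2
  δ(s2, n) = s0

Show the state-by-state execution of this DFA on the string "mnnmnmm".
read 'm': s0 → s1
  read 'n': s1 → s2
  read 'n': s2 → s0
  read 'm': s0 → s1
  read 'n': s1 → s2
  read 'm': s2 → s2
  read 'm': s2 → s2
s0 -> s1 -> s2 -> s0 -> s1 -> s2 -> s2 -> s2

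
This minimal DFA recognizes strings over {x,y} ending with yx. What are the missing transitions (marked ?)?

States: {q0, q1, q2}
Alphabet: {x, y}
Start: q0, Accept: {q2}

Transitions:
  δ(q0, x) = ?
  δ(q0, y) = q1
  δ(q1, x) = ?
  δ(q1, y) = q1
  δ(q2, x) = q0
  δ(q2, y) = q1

From the language and accept set, identify what each state tracks — q0: no suffix match; q1: one trailing y; q2: suffix is yx.
Each missing δ(q, a) is the state matching the new tracked value after reading a.
δ(q0, x) = q0; δ(q1, x) = q2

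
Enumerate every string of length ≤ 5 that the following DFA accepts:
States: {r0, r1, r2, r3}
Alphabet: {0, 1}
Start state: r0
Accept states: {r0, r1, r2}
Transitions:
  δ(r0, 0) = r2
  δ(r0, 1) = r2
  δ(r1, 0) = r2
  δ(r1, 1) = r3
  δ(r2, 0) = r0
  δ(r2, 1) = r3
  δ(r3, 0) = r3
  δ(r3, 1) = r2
ε, 0, 1, 00, 10, 000, 001, 011, 100, 101, 111, 0000, 0010, 0101, 0110, 1000, 1010, 1101, 1110, 00000, 00001, 00011, 00100, 00101, 00111, 01001, 01010, 01100, 01101, 01111, 10000, 10001, 10011, 10100, 10101, 10111, 11001, 11010, 11100, 11101, 11111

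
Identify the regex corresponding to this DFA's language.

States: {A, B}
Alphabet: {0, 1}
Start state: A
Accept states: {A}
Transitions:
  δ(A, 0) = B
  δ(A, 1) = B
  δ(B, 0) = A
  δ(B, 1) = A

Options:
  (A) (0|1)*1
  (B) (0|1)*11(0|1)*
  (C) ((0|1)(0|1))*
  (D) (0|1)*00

Check each option against the DFA on short strings; one disagreement eliminates an option:
  (A) (0|1)*1: on ε the DFA stays in A and accepts (A ∈ Accept), but the regex does not match it → eliminate
  (B) (0|1)*11(0|1)*: on ε the DFA stays in A and accepts (A ∈ Accept), but the regex does not match it → eliminate
  (C) ((0|1)(0|1))*: agrees with the DFA on every string of length ≤ 6
  (D) (0|1)*00: on ε the DFA stays in A and accepts (A ∈ Accept), but the regex does not match it → eliminate
Only (C) is consistent with the DFA.
(C) ((0|1)(0|1))*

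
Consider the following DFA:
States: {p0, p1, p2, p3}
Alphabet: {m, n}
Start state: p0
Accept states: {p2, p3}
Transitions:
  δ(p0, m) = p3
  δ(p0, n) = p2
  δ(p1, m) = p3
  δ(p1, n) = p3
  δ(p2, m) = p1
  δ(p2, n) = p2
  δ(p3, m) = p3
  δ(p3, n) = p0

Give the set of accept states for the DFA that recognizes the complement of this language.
Complement accept states = All states \ Original accept states
= {p0, p1, p2, p3} \ {p2, p3}
{p0, p1}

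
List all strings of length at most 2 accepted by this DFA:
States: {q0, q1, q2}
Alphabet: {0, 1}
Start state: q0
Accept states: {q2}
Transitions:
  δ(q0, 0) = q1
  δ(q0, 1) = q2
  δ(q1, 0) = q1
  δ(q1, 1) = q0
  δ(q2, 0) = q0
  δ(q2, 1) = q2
1, 11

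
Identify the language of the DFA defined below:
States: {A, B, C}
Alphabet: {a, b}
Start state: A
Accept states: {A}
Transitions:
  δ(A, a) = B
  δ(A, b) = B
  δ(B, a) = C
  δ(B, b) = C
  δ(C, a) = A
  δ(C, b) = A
Testing a few strings:
  'abb' → accept
  'aab' → accept
  'a' → reject
  'b' → reject
State roles: A=length ≡ 0 (mod 3); B=length ≡ 1 (mod 3); C=length ≡ 2 (mod 3)
All strings over {a,b} whose length is a multiple of 3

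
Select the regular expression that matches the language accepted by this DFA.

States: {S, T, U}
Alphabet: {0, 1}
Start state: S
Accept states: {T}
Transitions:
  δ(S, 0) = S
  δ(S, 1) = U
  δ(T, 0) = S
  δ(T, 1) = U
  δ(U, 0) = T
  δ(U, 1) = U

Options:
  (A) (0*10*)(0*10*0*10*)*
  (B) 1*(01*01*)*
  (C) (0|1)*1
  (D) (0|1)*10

Check each option against the DFA on short strings; one disagreement eliminates an option:
  (A) (0*10*)(0*10*0*10*)*: on '1' the DFA goes S → U and rejects (U ∉ Accept), but the regex matches it → eliminate
  (B) 1*(01*01*)*: on ε the DFA stays in S and rejects (S ∉ Accept), but the regex matches it → eliminate
  (C) (0|1)*1: on '1' the DFA goes S → U and rejects (U ∉ Accept), but the regex matches it → eliminate
  (D) (0|1)*10: agrees with the DFA on every string of length ≤ 6
Only (D) is consistent with the DFA.
(D) (0|1)*10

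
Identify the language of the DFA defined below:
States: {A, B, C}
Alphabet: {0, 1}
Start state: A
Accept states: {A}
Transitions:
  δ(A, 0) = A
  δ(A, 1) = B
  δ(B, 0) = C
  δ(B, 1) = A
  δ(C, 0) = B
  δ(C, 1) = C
Testing a few strings:
  '1111' → accept
  '00' → accept
  '0' → accept
  '10' → reject
State roles: A=value ≡ 0 (mod 3); B=value ≡ 1 (mod 3); C=value ≡ 2 (mod 3)
All binary strings representing a multiple of 3 (read in base 2; leading zeros allowed and ε counts as 0)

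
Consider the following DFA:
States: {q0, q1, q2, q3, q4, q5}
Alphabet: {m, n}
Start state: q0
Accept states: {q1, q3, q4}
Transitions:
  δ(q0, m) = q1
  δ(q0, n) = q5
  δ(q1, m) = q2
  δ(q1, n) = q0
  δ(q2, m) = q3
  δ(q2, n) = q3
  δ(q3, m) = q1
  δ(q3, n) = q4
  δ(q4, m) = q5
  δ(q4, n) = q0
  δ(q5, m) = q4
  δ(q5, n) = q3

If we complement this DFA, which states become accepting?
Complement accept states = All states \ Original accept states
= {q0, q1, q2, q3, q4, q5} \ {q1, q3, q4}
{q0, q2, q5}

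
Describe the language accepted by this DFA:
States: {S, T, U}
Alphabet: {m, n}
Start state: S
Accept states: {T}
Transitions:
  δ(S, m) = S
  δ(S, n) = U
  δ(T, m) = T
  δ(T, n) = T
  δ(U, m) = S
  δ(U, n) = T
Testing a few strings:
  'mnn' → accept
  'nmn' → reject
  'mmmm' → reject
  'nn' → accept
State roles: S=no progress toward nn; T=substring nn seen; U=one trailing n
All strings over {m,n} containing the substring nn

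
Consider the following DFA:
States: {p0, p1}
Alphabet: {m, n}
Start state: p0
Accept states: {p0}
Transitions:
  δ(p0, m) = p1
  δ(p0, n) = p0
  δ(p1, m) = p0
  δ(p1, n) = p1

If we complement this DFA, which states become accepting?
Complement accept states = All states \ Original accept states
= {p0, p1} \ {p0}
{p1}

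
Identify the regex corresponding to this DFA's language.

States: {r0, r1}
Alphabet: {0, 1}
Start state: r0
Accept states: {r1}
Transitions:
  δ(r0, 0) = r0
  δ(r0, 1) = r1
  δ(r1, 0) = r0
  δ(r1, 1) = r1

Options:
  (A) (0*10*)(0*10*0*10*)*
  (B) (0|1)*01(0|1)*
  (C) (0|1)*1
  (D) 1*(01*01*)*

Check each option against the DFA on short strings; one disagreement eliminates an option:
  (A) (0*10*)(0*10*0*10*)*: on '10' the DFA goes r0 → r1 → r0 and rejects (r0 ∉ Accept), but the regex matches it → eliminate
  (B) (0|1)*01(0|1)*: on '1' the DFA goes r0 → r1 and accepts (r1 ∈ Accept), but the regex does not match it → eliminate
  (C) (0|1)*1: agrees with the DFA on every string of length ≤ 6
  (D) 1*(01*01*)*: on ε the DFA stays in r0 and rejects (r0 ∉ Accept), but the regex matches it → eliminate
Only (C) is consistent with the DFA.
(C) (0|1)*1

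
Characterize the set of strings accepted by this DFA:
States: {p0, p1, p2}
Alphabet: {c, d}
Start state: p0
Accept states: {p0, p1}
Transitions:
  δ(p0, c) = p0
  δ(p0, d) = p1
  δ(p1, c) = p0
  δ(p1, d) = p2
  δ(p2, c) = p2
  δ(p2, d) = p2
Testing a few strings:
  'ddd' → reject
  'dcc' → accept
  'ddcc' → reject
  'c' → accept
State roles: p0=last symbol not d (ok); p1=last symbol d (ok); p2=saw dd (dead)
All strings over {c,d} with no two consecutive d's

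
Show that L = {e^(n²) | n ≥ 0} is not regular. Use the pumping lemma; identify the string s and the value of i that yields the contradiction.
Assume L is regular with pumping length p. Idea: pumping adds a fixed amount, but gaps between consecutive squares grow.
Choose s = e^(p²) (length p² ≥ p). By the pumping lemma, s = xyz with |xy| ≤ p, |y| > 0, so |y| = k with 1 ≤ k ≤ p. Then |xy²z| = p²+k. Since p² < p²+k ≤ p²+p < (p+1)², the length p²+k lies strictly between consecutive squares, so it is not a perfect square and xy²z ∉ L.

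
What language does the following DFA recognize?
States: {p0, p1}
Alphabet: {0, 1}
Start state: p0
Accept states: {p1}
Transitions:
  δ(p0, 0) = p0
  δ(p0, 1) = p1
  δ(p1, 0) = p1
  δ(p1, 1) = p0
Testing a few strings:
  '11' → reject
  '100' → accept
  '0' → reject
  '00' → reject
State roles: p0=even number of 1's so far; p1=odd number of 1's so far
All binary strings with an odd number of 1's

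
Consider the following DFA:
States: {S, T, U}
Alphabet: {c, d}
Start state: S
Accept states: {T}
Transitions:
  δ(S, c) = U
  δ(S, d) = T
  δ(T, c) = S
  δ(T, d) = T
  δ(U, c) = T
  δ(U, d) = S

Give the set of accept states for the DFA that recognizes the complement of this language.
Complement accept states = All states \ Original accept states
= {S, T, U} \ {T}
{S, U}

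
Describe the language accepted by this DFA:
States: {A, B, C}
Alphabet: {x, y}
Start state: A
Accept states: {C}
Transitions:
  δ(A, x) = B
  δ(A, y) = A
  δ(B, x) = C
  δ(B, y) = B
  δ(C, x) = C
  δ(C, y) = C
Testing a few strings:
  'x' → reject
  'xxx' → accept
  'y' → reject
  'yxyy' → reject
State roles: A=zero x's seen; B=one x seen; C=≥ two x's seen
All strings over {x,y} containing at least two x's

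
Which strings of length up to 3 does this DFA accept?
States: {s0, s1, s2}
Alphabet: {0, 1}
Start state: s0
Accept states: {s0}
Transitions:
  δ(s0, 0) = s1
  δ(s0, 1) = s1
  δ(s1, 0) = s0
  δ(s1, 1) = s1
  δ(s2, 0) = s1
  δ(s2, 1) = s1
ε, 00, 10, 010, 110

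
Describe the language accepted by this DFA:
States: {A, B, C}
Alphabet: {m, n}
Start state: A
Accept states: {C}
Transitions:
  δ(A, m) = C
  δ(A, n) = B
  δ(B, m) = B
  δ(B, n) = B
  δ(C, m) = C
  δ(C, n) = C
Testing a few strings:
  'nmm' → reject
  'nm' → reject
  'n' → reject
  'mnm' → accept
State roles: A=no input read; B=started with n (dead); C=started with m
All strings over {m,n} starting with m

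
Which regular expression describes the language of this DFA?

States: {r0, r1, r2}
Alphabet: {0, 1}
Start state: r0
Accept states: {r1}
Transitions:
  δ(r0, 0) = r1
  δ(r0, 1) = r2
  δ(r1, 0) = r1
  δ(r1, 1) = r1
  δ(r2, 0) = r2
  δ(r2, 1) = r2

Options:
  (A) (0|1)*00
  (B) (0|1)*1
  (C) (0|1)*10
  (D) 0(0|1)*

Check each option against the DFA on short strings; one disagreement eliminates an option:
  (A) (0|1)*00: on '0' the DFA goes r0 → r1 and accepts (r1 ∈ Accept), but the regex does not match it → eliminate
  (B) (0|1)*1: on '0' the DFA goes r0 → r1 and accepts (r1 ∈ Accept), but the regex does not match it → eliminate
  (C) (0|1)*10: on '0' the DFA goes r0 → r1 and accepts (r1 ∈ Accept), but the regex does not match it → eliminate
  (D) 0(0|1)*: agrees with the DFA on every string of length ≤ 6
Only (D) is consistent with the DFA.
(D) 0(0|1)*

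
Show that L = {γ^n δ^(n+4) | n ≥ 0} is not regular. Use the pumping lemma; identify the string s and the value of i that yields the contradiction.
Assume L is regular with pumping length p. Idea: pumping the γ-block breaks the fixed offset of 4.
Choose s = γ^p δ^(p+4) ∈ L. By the pumping lemma, s = xyz with |xy| ≤ p, |y| > 0, so y = γ^k with k ≥ 1. Then xy²z = γ^(p+k) δ^(p+4). For this to be in L we would need p+4 = (p+k)+4, i.e. k = 0, contradicting k ≥ 1. So xy²z ∉ L.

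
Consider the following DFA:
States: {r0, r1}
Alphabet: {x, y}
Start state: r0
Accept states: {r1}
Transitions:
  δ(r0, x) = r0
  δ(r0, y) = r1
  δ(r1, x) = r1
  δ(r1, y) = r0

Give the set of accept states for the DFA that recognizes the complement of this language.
Complement accept states = All states \ Original accept states
= {r0, r1} \ {r1}
{r0}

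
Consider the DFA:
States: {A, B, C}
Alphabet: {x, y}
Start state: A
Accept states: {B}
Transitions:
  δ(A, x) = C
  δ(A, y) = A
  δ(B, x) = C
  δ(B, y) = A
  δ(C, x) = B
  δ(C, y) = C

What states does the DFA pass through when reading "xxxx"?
read 'x': A → C
  read 'x': C → B
  read 'x': B → C
  read 'x': C → B
A -> C -> B -> C -> B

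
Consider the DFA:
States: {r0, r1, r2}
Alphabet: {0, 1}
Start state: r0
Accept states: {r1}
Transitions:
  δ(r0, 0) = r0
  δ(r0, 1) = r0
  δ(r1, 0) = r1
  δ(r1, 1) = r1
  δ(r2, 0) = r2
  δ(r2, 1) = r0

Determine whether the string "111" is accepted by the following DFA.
Processing string "111":
  r0 --1--> r0
  r0 --1--> r0
  r0 --1--> r0
Final state: r0
Accept states: {r1}
No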